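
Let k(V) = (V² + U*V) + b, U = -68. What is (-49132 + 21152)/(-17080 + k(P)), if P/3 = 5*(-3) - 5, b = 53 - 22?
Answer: 27980/9369 ≈ 2.9864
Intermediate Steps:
b = 31
P = -60 (P = 3*(5*(-3) - 5) = 3*(-15 - 5) = 3*(-20) = -60)
k(V) = 31 + V² - 68*V (k(V) = (V² - 68*V) + 31 = 31 + V² - 68*V)
(-49132 + 21152)/(-17080 + k(P)) = (-49132 + 21152)/(-17080 + (31 + (-60)² - 68*(-60))) = -27980/(-17080 + (31 + 3600 + 4080)) = -27980/(-17080 + 7711) = -27980/(-9369) = -27980*(-1/9369) = 27980/9369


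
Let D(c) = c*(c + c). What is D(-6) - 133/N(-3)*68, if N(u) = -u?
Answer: -8828/3 ≈ -2942.7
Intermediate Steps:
D(c) = 2*c² (D(c) = c*(2*c) = 2*c²)
D(-6) - 133/N(-3)*68 = 2*(-6)² - 133/((-1*(-3)))*68 = 2*36 - 133/3*68 = 72 - 133*⅓*68 = 72 - 133/3*68 = 72 - 9044/3 = -8828/3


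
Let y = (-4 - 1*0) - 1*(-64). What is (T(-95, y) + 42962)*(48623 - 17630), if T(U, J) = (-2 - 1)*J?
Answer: 1325942526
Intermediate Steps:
y = 60 (y = (-4 + 0) + 64 = -4 + 64 = 60)
T(U, J) = -3*J
(T(-95, y) + 42962)*(48623 - 17630) = (-3*60 + 42962)*(48623 - 17630) = (-180 + 42962)*30993 = 42782*30993 = 1325942526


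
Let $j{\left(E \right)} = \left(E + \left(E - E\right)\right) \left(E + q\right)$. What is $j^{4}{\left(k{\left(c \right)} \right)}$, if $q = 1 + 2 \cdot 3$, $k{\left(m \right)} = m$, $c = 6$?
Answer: $37015056$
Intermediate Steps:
$q = 7$ ($q = 1 + 6 = 7$)
$j{\left(E \right)} = E \left(7 + E\right)$ ($j{\left(E \right)} = \left(E + \left(E - E\right)\right) \left(E + 7\right) = \left(E + 0\right) \left(7 + E\right) = E \left(7 + E\right)$)
$j^{4}{\left(k{\left(c \right)} \right)} = \left(6 \left(7 + 6\right)\right)^{4} = \left(6 \cdot 13\right)^{4} = 78^{4} = 37015056$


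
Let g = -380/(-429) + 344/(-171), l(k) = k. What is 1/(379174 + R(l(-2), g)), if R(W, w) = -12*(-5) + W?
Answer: 1/379232 ≈ 2.6369e-6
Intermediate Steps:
g = -27532/24453 (g = -380*(-1/429) + 344*(-1/171) = 380/429 - 344/171 = -27532/24453 ≈ -1.1259)
R(W, w) = 60 + W
1/(379174 + R(l(-2), g)) = 1/(379174 + (60 - 2)) = 1/(379174 + 58) = 1/379232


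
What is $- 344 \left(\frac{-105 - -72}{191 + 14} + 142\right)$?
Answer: $- \frac{10002488}{205} \approx -48793.0$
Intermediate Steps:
$- 344 \left(\frac{-105 - -72}{191 + 14} + 142\right) = - 344 \left(\frac{-105 + 72}{205} + 142\right) = - 344 \left(\left(-33\right) \frac{1}{205} + 142\right) = - 344 \left(- \frac{33}{205} + 142\right) = \left(-344\right) \frac{29077}{205} = - \frac{10002488}{205}$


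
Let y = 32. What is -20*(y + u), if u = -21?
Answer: -220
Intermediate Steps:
-20*(y + u) = -20*(32 - 21) = -20*11 = -220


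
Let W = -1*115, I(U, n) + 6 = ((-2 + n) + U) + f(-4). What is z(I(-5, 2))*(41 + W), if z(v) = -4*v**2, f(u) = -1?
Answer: 42624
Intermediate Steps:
I(U, n) = -9 + U + n (I(U, n) = -6 + (((-2 + n) + U) - 1) = -6 + ((-2 + U + n) - 1) = -6 + (-3 + U + n) = -9 + U + n)
W = -115
z(I(-5, 2))*(41 + W) = (-4*(-9 - 5 + 2)**2)*(41 - 115) = -4*(-12)**2*(-74) = -4*144*(-74) = -576*(-74) = 42624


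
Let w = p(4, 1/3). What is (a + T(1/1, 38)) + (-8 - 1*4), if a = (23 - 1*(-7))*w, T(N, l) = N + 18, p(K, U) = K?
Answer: 127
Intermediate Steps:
w = 4
T(N, l) = 18 + N
a = 120 (a = (23 - 1*(-7))*4 = (23 + 7)*4 = 30*4 = 120)
(a + T(1/1, 38)) + (-8 - 1*4) = (120 + (18 + 1/1)) + (-8 - 1*4) = (120 + (18 + 1)) + (-8 - 4) = (120 + 19) - 12 = 139 - 12 = 127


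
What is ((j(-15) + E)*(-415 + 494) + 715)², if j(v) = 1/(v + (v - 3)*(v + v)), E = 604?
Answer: 646499477733316/275625 ≈ 2.3456e+9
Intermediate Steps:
j(v) = 1/(v + 2*v*(-3 + v)) (j(v) = 1/(v + (-3 + v)*(2*v)) = 1/(v + 2*v*(-3 + v)))
((j(-15) + E)*(-415 + 494) + 715)² = ((1/((-15)*(-5 + 2*(-15))) + 604)*(-415 + 494) + 715)² = ((-1/(15*(-5 - 30)) + 604)*79 + 715)² = ((-1/15/(-35) + 604)*79 + 715)² = ((-1/15*(-1/35) + 604)*79 + 715)² = ((1/525 + 604)*79 + 715)² = ((317101/525)*79 + 715)² = (25050979/525 + 715)² = (25426354/525)² = 646499477733316/275625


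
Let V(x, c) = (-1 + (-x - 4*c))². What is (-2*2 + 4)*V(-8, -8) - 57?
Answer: -57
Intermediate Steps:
V(x, c) = (-1 - x - 4*c)²
(-2*2 + 4)*V(-8, -8) - 57 = (-2*2 + 4)*(1 - 8 + 4*(-8))² - 57 = (-4 + 4)*(1 - 8 - 32)² - 57 = 0*(-39)² - 57 = 0*1521 - 57 = 0 - 57 = -57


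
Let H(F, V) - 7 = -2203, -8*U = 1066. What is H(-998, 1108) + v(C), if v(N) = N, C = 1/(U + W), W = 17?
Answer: -1021144/465 ≈ -2196.0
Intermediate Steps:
U = -533/4 (U = -⅛*1066 = -533/4 ≈ -133.25)
C = -4/465 (C = 1/(-533/4 + 17) = 1/(-465/4) = -4/465 ≈ -0.0086021)
H(F, V) = -2196 (H(F, V) = 7 - 2203 = -2196)
H(-998, 1108) + v(C) = -2196 - 4/465 = -1021144/465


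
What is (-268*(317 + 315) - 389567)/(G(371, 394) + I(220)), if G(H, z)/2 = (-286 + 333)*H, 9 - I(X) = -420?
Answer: -558943/35303 ≈ -15.833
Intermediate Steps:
I(X) = 429 (I(X) = 9 - 1*(-420) = 9 + 420 = 429)
G(H, z) = 94*H (G(H, z) = 2*((-286 + 333)*H) = 2*(47*H) = 94*H)
(-268*(317 + 315) - 389567)/(G(371, 394) + I(220)) = (-268*(317 + 315) - 389567)/(94*371 + 429) = (-268*632 - 389567)/(34874 + 429) = (-169376 - 389567)/35303 = -558943*1/35303 = -558943/35303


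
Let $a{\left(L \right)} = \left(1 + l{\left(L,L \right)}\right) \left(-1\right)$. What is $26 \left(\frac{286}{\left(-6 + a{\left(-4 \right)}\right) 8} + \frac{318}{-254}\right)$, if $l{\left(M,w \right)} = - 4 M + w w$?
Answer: $- \frac{42965}{762} \approx -56.385$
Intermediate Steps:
$l{\left(M,w \right)} = w^{2} - 4 M$ ($l{\left(M,w \right)} = - 4 M + w^{2} = w^{2} - 4 M$)
$a{\left(L \right)} = -1 - L^{2} + 4 L$ ($a{\left(L \right)} = \left(1 + \left(L^{2} - 4 L\right)\right) \left(-1\right) = \left(1 + L^{2} - 4 L\right) \left(-1\right) = -1 - L^{2} + 4 L$)
$26 \left(\frac{286}{\left(-6 + a{\left(-4 \right)}\right) 8} + \frac{318}{-254}\right) = 26 \left(\frac{286}{\left(-6 - 33\right) 8} + \frac{318}{-254}\right) = 26 \left(\frac{286}{\left(-6 - 33\right) 8} + 318 \left(- \frac{1}{254}\right)\right) = 26 \left(\frac{286}{\left(-6 - 33\right) 8} - \frac{159}{127}\right) = 26 \left(\frac{286}{\left(-39\right) 8} - \frac{159}{127}\right) = 26 \left(\frac{286}{-312} - \frac{159}{127}\right) = 26 \left(286 \left(- \frac{1}{312}\right) - \frac{159}{127}\right) = 26 \left(- \frac{11}{12} - \frac{159}{127}\right) = 26 \left(- \frac{3305}{1524}\right) = - \frac{42965}{762}$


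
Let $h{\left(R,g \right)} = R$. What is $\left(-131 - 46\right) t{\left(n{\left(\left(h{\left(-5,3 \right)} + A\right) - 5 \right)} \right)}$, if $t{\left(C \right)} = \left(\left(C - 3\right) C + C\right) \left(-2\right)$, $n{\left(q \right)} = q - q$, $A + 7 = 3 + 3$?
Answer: $0$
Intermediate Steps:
$A = -1$ ($A = -7 + \left(3 + 3\right) = -7 + 6 = -1$)
$n{\left(q \right)} = 0$
$t{\left(C \right)} = - 2 C - 2 C \left(-3 + C\right)$ ($t{\left(C \right)} = \left(\left(-3 + C\right) C + C\right) \left(-2\right) = \left(C \left(-3 + C\right) + C\right) \left(-2\right) = \left(C + C \left(-3 + C\right)\right) \left(-2\right) = - 2 C - 2 C \left(-3 + C\right)$)
$\left(-131 - 46\right) t{\left(n{\left(\left(h{\left(-5,3 \right)} + A\right) - 5 \right)} \right)} = \left(-131 - 46\right) 2 \cdot 0 \left(2 - 0\right) = - 177 \cdot 2 \cdot 0 \left(2 + 0\right) = - 177 \cdot 2 \cdot 0 \cdot 2 = \left(-177\right) 0 = 0$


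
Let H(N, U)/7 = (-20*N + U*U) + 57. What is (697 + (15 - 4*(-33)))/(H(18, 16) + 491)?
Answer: 422/81 ≈ 5.2099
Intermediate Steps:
H(N, U) = 399 - 140*N + 7*U² (H(N, U) = 7*((-20*N + U*U) + 57) = 7*((-20*N + U²) + 57) = 7*((U² - 20*N) + 57) = 7*(57 + U² - 20*N) = 399 - 140*N + 7*U²)
(697 + (15 - 4*(-33)))/(H(18, 16) + 491) = (697 + (15 - 4*(-33)))/((399 - 140*18 + 7*16²) + 491) = (697 + (15 + 132))/((399 - 2520 + 7*256) + 491) = (697 + 147)/((399 - 2520 + 1792) + 491) = 844/(-329 + 491) = 844/162 = 844*(1/162) = 422/81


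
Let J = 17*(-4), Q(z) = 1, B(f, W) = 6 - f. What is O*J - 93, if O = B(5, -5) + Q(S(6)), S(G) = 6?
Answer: -229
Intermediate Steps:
O = 2 (O = (6 - 1*5) + 1 = (6 - 5) + 1 = 1 + 1 = 2)
J = -68
O*J - 93 = 2*(-68) - 93 = -136 - 93 = -229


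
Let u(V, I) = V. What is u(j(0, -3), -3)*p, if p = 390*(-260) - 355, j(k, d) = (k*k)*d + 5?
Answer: -508775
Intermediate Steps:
j(k, d) = 5 + d*k² (j(k, d) = k²*d + 5 = d*k² + 5 = 5 + d*k²)
p = -101755 (p = -101400 - 355 = -101755)
u(j(0, -3), -3)*p = (5 - 3*0²)*(-101755) = (5 - 3*0)*(-101755) = (5 + 0)*(-101755) = 5*(-101755) = -508775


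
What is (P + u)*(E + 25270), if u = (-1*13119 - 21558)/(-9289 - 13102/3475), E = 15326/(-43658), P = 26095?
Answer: 464892419779951715130/704910297533 ≈ 6.5951e+8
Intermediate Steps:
E = -7663/21829 (E = 15326*(-1/43658) = -7663/21829 ≈ -0.35105)
u = 120502575/32292377 (u = (-13119 - 21558)/(-9289 - 13102*1/3475) = -34677/(-9289 - 13102/3475) = -34677/(-32292377/3475) = -34677*(-3475/32292377) = 120502575/32292377 ≈ 3.7316)
(P + u)*(E + 25270) = (26095 + 120502575/32292377)*(-7663/21829 + 25270) = (842790080390/32292377)*(551611167/21829) = 464892419779951715130/704910297533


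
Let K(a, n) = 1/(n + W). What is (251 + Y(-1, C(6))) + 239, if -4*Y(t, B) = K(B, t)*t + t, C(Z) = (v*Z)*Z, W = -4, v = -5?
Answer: 2451/5 ≈ 490.20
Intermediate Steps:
C(Z) = -5*Z² (C(Z) = (-5*Z)*Z = -5*Z²)
K(a, n) = 1/(-4 + n) (K(a, n) = 1/(n - 4) = 1/(-4 + n))
Y(t, B) = -t/4 - t/(4*(-4 + t)) (Y(t, B) = -(t/(-4 + t) + t)/4 = -(t + t/(-4 + t))/4 = -t/4 - t/(4*(-4 + t)))
(251 + Y(-1, C(6))) + 239 = (251 + (¼)*(-1)*(3 - 1*(-1))/(-4 - 1)) + 239 = (251 + (¼)*(-1)*(3 + 1)/(-5)) + 239 = (251 + (¼)*(-1)*(-⅕)*4) + 239 = (251 + ⅕) + 239 = 1256/5 + 239 = 2451/5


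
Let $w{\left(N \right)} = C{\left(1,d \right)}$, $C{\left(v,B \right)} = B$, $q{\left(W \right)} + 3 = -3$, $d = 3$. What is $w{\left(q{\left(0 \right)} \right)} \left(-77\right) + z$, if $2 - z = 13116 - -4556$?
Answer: $-17901$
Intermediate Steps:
$q{\left(W \right)} = -6$ ($q{\left(W \right)} = -3 - 3 = -6$)
$w{\left(N \right)} = 3$
$z = -17670$ ($z = 2 - \left(13116 - -4556\right) = 2 - \left(13116 + 4556\right) = 2 - 17672 = -17670$)
$w{\left(q{\left(0 \right)} \right)} \left(-77\right) + z = 3 \left(-77\right) - 17670 = -231 - 17670 = -17901$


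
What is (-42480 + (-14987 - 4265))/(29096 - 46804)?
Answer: 15433/4427 ≈ 3.4861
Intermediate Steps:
(-42480 + (-14987 - 4265))/(29096 - 46804) = (-42480 - 19252)/(-17708) = -61732*(-1/17708) = 15433/4427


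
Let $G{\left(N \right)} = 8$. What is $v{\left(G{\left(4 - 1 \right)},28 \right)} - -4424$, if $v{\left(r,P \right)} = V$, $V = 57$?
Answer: $4481$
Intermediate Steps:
$v{\left(r,P \right)} = 57$
$v{\left(G{\left(4 - 1 \right)},28 \right)} - -4424 = 57 - -4424 = 57 + 4424 = 4481$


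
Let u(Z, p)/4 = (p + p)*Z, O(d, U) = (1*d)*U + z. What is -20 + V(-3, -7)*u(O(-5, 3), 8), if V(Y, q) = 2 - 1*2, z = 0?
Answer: -20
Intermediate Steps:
O(d, U) = U*d (O(d, U) = (1*d)*U + 0 = d*U + 0 = U*d + 0 = U*d)
u(Z, p) = 8*Z*p (u(Z, p) = 4*((p + p)*Z) = 4*((2*p)*Z) = 4*(2*Z*p) = 8*Z*p)
V(Y, q) = 0 (V(Y, q) = 2 - 2 = 0)
-20 + V(-3, -7)*u(O(-5, 3), 8) = -20 + 0*(8*(3*(-5))*8) = -20 + 0*(8*(-15)*8) = -20 + 0*(-960) = -20 + 0 = -20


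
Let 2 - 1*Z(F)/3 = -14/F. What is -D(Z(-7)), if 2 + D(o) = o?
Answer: 2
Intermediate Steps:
Z(F) = 6 + 42/F (Z(F) = 6 - (-42)/F = 6 + 42/F)
D(o) = -2 + o
-D(Z(-7)) = -(-2 + (6 + 42/(-7))) = -(-2 + (6 + 42*(-⅐))) = -(-2 + (6 - 6)) = -(-2 + 0) = -1*(-2) = 2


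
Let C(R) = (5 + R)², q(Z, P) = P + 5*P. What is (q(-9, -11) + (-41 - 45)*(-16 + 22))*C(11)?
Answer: -148992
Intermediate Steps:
q(Z, P) = 6*P
(q(-9, -11) + (-41 - 45)*(-16 + 22))*C(11) = (6*(-11) + (-41 - 45)*(-16 + 22))*(5 + 11)² = (-66 - 86*6)*16² = (-66 - 516)*256 = -582*256 = -148992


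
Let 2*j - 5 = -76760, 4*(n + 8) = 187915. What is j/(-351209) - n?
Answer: -65986047037/1404836 ≈ -46971.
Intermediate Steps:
n = 187883/4 (n = -8 + (1/4)*187915 = -8 + 187915/4 = 187883/4 ≈ 46971.)
j = -76755/2 (j = 5/2 + (1/2)*(-76760) = 5/2 - 38380 = -76755/2 ≈ -38378.)
j/(-351209) - n = -76755/2/(-351209) - 1*187883/4 = -76755/2*(-1/351209) - 187883/4 = 76755/702418 - 187883/4 = -65986047037/1404836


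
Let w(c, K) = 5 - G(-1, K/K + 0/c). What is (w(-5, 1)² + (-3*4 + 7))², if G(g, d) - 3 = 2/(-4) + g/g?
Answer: 121/16 ≈ 7.5625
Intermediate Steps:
G(g, d) = 7/2 (G(g, d) = 3 + (2/(-4) + g/g) = 3 + (2*(-¼) + 1) = 3 + (-½ + 1) = 3 + ½ = 7/2)
w(c, K) = 3/2 (w(c, K) = 5 - 1*7/2 = 5 - 7/2 = 3/2)
(w(-5, 1)² + (-3*4 + 7))² = ((3/2)² + (-3*4 + 7))² = (9/4 + (-12 + 7))² = (9/4 - 5)² = (-11/4)² = 121/16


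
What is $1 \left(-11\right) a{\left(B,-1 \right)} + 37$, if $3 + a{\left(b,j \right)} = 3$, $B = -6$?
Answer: $37$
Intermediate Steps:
$a{\left(b,j \right)} = 0$ ($a{\left(b,j \right)} = -3 + 3 = 0$)
$1 \left(-11\right) a{\left(B,-1 \right)} + 37 = 1 \left(-11\right) 0 + 37 = \left(-11\right) 0 + 37 = 0 + 37 = 37$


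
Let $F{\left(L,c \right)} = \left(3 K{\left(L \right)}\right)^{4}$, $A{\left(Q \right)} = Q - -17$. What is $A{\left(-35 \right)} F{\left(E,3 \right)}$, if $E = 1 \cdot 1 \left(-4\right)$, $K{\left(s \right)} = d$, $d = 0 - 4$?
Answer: $-373248$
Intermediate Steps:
$d = -4$
$K{\left(s \right)} = -4$
$A{\left(Q \right)} = 17 + Q$ ($A{\left(Q \right)} = Q + 17 = 17 + Q$)
$E = -4$ ($E = 1 \left(-4\right) = -4$)
$F{\left(L,c \right)} = 20736$ ($F{\left(L,c \right)} = \left(3 \left(-4\right)\right)^{4} = \left(-12\right)^{4} = 20736$)
$A{\left(-35 \right)} F{\left(E,3 \right)} = \left(17 - 35\right) 20736 = \left(-18\right) 20736 = -373248$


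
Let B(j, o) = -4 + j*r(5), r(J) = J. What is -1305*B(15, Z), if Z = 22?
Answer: -92655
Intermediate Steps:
B(j, o) = -4 + 5*j (B(j, o) = -4 + j*5 = -4 + 5*j)
-1305*B(15, Z) = -1305*(-4 + 5*15) = -1305*(-4 + 75) = -1305*71 = -92655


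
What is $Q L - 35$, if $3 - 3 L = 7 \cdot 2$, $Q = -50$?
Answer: $\frac{445}{3} \approx 148.33$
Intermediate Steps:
$L = - \frac{11}{3}$ ($L = 1 - \frac{7 \cdot 2}{3} = 1 - \frac{14}{3} = - \frac{11}{3} \approx -3.6667$)
$Q L - 35 = \left(-50\right) \left(- \frac{11}{3}\right) - 35 = \frac{550}{3} - 35 = \frac{445}{3}$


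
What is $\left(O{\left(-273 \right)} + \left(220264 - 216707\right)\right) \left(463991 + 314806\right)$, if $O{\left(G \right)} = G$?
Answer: $2557569348$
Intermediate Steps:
$\left(O{\left(-273 \right)} + \left(220264 - 216707\right)\right) \left(463991 + 314806\right) = \left(-273 + \left(220264 - 216707\right)\right) \left(463991 + 314806\right) = \left(-273 + 3557\right) 778797 = 3284 \cdot 778797 = 2557569348$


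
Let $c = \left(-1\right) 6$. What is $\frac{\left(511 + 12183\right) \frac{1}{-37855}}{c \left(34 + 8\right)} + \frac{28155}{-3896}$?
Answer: $- \frac{67133510119}{9291434040} \approx -7.2253$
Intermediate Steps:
$c = -6$
$\frac{\left(511 + 12183\right) \frac{1}{-37855}}{c \left(34 + 8\right)} + \frac{28155}{-3896} = \frac{\left(511 + 12183\right) \frac{1}{-37855}}{\left(-6\right) \left(34 + 8\right)} + \frac{28155}{-3896} = \frac{12694 \left(- \frac{1}{37855}\right)}{\left(-6\right) 42} + 28155 \left(- \frac{1}{3896}\right) = - \frac{12694}{37855 \left(-252\right)} - \frac{28155}{3896} = \left(- \frac{12694}{37855}\right) \left(- \frac{1}{252}\right) - \frac{28155}{3896} = \frac{6347}{4769730} - \frac{28155}{3896} = - \frac{67133510119}{9291434040}$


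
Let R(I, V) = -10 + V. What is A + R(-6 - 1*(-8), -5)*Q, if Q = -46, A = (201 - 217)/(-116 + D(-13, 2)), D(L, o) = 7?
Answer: 75226/109 ≈ 690.15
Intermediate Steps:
A = 16/109 (A = (201 - 217)/(-116 + 7) = -16/(-109) = -16*(-1/109) = 16/109 ≈ 0.14679)
A + R(-6 - 1*(-8), -5)*Q = 16/109 + (-10 - 5)*(-46) = 16/109 - 15*(-46) = 16/109 + 690 = 75226/109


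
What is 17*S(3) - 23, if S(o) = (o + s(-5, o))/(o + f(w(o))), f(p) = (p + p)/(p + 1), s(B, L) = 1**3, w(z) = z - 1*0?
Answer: -71/9 ≈ -7.8889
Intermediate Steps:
w(z) = z (w(z) = z + 0 = z)
s(B, L) = 1
f(p) = 2*p/(1 + p) (f(p) = (2*p)/(1 + p) = 2*p/(1 + p))
S(o) = (1 + o)/(o + 2*o/(1 + o)) (S(o) = (o + 1)/(o + 2*o/(1 + o)) = (1 + o)/(o + 2*o/(1 + o)))
17*S(3) - 23 = 17*((1 + 3)**2/(3*(3 + 3))) - 23 = 17*((1/3)*4**2/6) - 23 = 17*((1/3)*16*(1/6)) - 23 = 17*(8/9) - 23 = 136/9 - 23 = -71/9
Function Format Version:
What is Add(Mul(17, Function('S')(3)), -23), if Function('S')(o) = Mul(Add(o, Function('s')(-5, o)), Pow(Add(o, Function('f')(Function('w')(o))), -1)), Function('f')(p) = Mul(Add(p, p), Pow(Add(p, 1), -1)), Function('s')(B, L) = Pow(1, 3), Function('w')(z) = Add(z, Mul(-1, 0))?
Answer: Rational(-71, 9) ≈ -7.8889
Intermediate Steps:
Function('w')(z) = z (Function('w')(z) = Add(z, 0) = z)
Function('s')(B, L) = 1
Function('f')(p) = Mul(2, p, Pow(Add(1, p), -1)) (Function('f')(p) = Mul(Mul(2, p), Pow(Add(1, p), -1)) = Mul(2, p, Pow(Add(1, p), -1)))
Function('S')(o) = Mul(Pow(Add(o, Mul(2, o, Pow(Add(1, o), -1))), -1), Add(1, o)) (Function('S')(o) = Mul(Add(o, 1), Pow(Add(o, Mul(2, o, Pow(Add(1, o), -1))), -1)) = Mul(Add(1, o), Pow(Add(o, Mul(2, o, Pow(Add(1, o), -1))), -1)) = Mul(Pow(Add(o, Mul(2, o, Pow(Add(1, o), -1))), -1), Add(1, o)))
Add(Mul(17, Function('S')(3)), -23) = Add(Mul(17, Mul(Pow(3, -1), Pow(Add(1, 3), 2), Pow(Add(3, 3), -1))), -23) = Add(Mul(17, Mul(Rational(1, 3), Pow(4, 2), Pow(6, -1))), -23) = Add(Mul(17, Mul(Rational(1, 3), 16, Rational(1, 6))), -23) = Add(Mul(17, Rational(8, 9)), -23) = Add(Rational(136, 9), -23) = Rational(-71, 9)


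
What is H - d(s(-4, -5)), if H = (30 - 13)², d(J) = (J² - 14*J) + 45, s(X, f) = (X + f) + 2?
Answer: 97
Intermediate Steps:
s(X, f) = 2 + X + f
d(J) = 45 + J² - 14*J
H = 289 (H = 17² = 289)
H - d(s(-4, -5)) = 289 - (45 + (2 - 4 - 5)² - 14*(2 - 4 - 5)) = 289 - (45 + (-7)² - 14*(-7)) = 289 - (45 + 49 + 98) = 289 - 1*192 = 289 - 192 = 97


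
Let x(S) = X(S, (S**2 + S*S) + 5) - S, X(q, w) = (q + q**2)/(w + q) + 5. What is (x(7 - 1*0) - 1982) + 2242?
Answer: 14218/55 ≈ 258.51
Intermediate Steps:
X(q, w) = 5 + (q + q**2)/(q + w) (X(q, w) = (q + q**2)/(q + w) + 5 = 5 + (q + q**2)/(q + w))
x(S) = -S + (25 + 6*S + 11*S**2)/(5 + S + 2*S**2) (x(S) = (S**2 + 5*((S**2 + S*S) + 5) + 6*S)/(S + ((S**2 + S*S) + 5)) - S = (S**2 + 5*((S**2 + S**2) + 5) + 6*S)/(S + ((S**2 + S**2) + 5)) - S = (S**2 + 5*(2*S**2 + 5) + 6*S)/(S + (2*S**2 + 5)) - S = (S**2 + 5*(5 + 2*S**2) + 6*S)/(S + (5 + 2*S**2)) - S = (S**2 + (25 + 10*S**2) + 6*S)/(5 + S + 2*S**2) - S = (25 + 6*S + 11*S**2)/(5 + S + 2*S**2) - S = -S + (25 + 6*S + 11*S**2)/(5 + S + 2*S**2))
(x(7 - 1*0) - 1982) + 2242 = ((25 + (7 - 1*0) - 2*(7 - 1*0)**3 + 10*(7 - 1*0)**2)/(5 + (7 - 1*0) + 2*(7 - 1*0)**2) - 1982) + 2242 = ((25 + (7 + 0) - 2*(7 + 0)**3 + 10*(7 + 0)**2)/(5 + (7 + 0) + 2*(7 + 0)**2) - 1982) + 2242 = ((25 + 7 - 2*7**3 + 10*7**2)/(5 + 7 + 2*7**2) - 1982) + 2242 = ((25 + 7 - 2*343 + 10*49)/(5 + 7 + 2*49) - 1982) + 2242 = ((25 + 7 - 686 + 490)/(5 + 7 + 98) - 1982) + 2242 = (-164/110 - 1982) + 2242 = ((1/110)*(-164) - 1982) + 2242 = (-82/55 - 1982) + 2242 = -109092/55 + 2242 = 14218/55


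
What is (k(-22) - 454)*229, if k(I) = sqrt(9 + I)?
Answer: -103966 + 229*I*sqrt(13) ≈ -1.0397e+5 + 825.67*I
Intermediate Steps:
(k(-22) - 454)*229 = (sqrt(9 - 22) - 454)*229 = (sqrt(-13) - 454)*229 = (I*sqrt(13) - 454)*229 = (-454 + I*sqrt(13))*229 = -103966 + 229*I*sqrt(13)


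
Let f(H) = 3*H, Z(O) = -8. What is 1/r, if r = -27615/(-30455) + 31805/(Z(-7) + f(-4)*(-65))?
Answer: 4702252/197988011 ≈ 0.023750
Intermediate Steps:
r = 197988011/4702252 (r = -27615/(-30455) + 31805/(-8 + (3*(-4))*(-65)) = -27615*(-1/30455) + 31805/(-8 - 12*(-65)) = 5523/6091 + 31805/(-8 + 780) = 5523/6091 + 31805/772 = 197988011/4702252 ≈ 42.105)
1/r = 1/(197988011/4702252) = 4702252/197988011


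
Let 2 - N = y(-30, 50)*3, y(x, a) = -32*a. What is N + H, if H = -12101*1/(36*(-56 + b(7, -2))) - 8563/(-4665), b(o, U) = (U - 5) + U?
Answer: 3499706719/727740 ≈ 4809.0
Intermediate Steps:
b(o, U) = -5 + 2*U (b(o, U) = (-5 + U) + U = -5 + 2*U)
H = 5099239/727740 (H = -12101*1/(36*(-56 + (-5 + 2*(-2)))) - 8563/(-4665) = -12101*1/(36*(-56 + (-5 - 4))) - 8563*(-1/4665) = -12101*1/(36*(-56 - 9)) + 8563/4665 = -12101/(36*(-65)) + 8563/4665 = -12101/(-2340) + 8563/4665 = -12101*(-1/2340) + 8563/4665 = 12101/2340 + 8563/4665 = 5099239/727740 ≈ 7.0070)
N = 4802 (N = 2 - (-32*50)*3 = 2 - (-1600)*3 = 2 - 1*(-4800) = 2 + 4800 = 4802)
N + H = 4802 + 5099239/727740 = 3499706719/727740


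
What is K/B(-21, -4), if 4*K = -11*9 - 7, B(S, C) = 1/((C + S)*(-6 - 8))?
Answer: -9275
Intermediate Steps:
B(S, C) = 1/(-14*C - 14*S) (B(S, C) = 1/((C + S)*(-14)) = 1/(-14*C - 14*S))
K = -53/2 (K = (-11*9 - 7)/4 = (-99 - 7)/4 = (1/4)*(-106) = -53/2 ≈ -26.500)
K/B(-21, -4) = -53/(2*((-1/(14*(-4) + 14*(-21))))) = -53/(2*((-1/(-56 - 294)))) = -53/(2*((-1/(-350)))) = -53/(2*((-1*(-1/350)))) = -53/(2*1/350) = -53/2*350 = -9275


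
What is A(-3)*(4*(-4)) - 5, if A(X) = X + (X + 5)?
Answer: 11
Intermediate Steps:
A(X) = 5 + 2*X (A(X) = X + (5 + X) = 5 + 2*X)
A(-3)*(4*(-4)) - 5 = (5 + 2*(-3))*(4*(-4)) - 5 = (5 - 6)*(-16) - 5 = -1*(-16) - 5 = 16 - 5 = 11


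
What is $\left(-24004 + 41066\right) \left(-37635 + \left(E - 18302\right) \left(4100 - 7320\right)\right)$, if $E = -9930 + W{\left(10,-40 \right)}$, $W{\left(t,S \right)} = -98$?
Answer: $1555797872830$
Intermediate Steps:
$E = -10028$ ($E = -9930 - 98 = -10028$)
$\left(-24004 + 41066\right) \left(-37635 + \left(E - 18302\right) \left(4100 - 7320\right)\right) = \left(-24004 + 41066\right) \left(-37635 + \left(-10028 - 18302\right) \left(4100 - 7320\right)\right) = 17062 \left(-37635 - -91222600\right) = 17062 \left(-37635 + 91222600\right) = 17062 \cdot 91184965 = 1555797872830$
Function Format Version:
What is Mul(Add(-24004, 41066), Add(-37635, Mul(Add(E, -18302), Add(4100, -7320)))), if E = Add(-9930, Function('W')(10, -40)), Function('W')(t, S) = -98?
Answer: 1555797872830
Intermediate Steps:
E = -10028 (E = Add(-9930, -98) = -10028)
Mul(Add(-24004, 41066), Add(-37635, Mul(Add(E, -18302), Add(4100, -7320)))) = Mul(Add(-24004, 41066), Add(-37635, Mul(Add(-10028, -18302), Add(4100, -7320)))) = Mul(17062, Add(-37635, Mul(-28330, -3220))) = Mul(17062, Add(-37635, 91222600)) = Mul(17062, 91184965) = 1555797872830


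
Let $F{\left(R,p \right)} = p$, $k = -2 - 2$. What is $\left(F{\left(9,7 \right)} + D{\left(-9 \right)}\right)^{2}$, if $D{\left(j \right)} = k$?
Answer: $9$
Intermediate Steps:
$k = -4$ ($k = -2 - 2 = -4$)
$D{\left(j \right)} = -4$
$\left(F{\left(9,7 \right)} + D{\left(-9 \right)}\right)^{2} = \left(7 - 4\right)^{2} = 3^{2} = 9$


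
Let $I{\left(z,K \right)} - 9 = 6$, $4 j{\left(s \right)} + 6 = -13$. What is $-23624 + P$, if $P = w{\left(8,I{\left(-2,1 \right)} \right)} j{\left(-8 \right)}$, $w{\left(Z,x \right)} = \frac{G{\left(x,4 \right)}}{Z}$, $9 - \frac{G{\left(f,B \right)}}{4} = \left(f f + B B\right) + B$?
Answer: $- \frac{46127}{2} \approx -23064.0$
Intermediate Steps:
$G{\left(f,B \right)} = 36 - 4 B - 4 B^{2} - 4 f^{2}$ ($G{\left(f,B \right)} = 36 - 4 \left(\left(f f + B B\right) + B\right) = 36 - 4 \left(\left(f^{2} + B^{2}\right) + B\right) = 36 - 4 \left(\left(B^{2} + f^{2}\right) + B\right) = 36 - 4 \left(B + B^{2} + f^{2}\right) = 36 - \left(4 B + 4 B^{2} + 4 f^{2}\right) = 36 - 4 B - 4 B^{2} - 4 f^{2}$)
$j{\left(s \right)} = - \frac{19}{4}$ ($j{\left(s \right)} = - \frac{3}{2} + \frac{1}{4} \left(-13\right) = - \frac{3}{2} - \frac{13}{4} = - \frac{19}{4}$)
$I{\left(z,K \right)} = 15$ ($I{\left(z,K \right)} = 9 + 6 = 15$)
$w{\left(Z,x \right)} = \frac{-44 - 4 x^{2}}{Z}$ ($w{\left(Z,x \right)} = \frac{36 - 16 - 4 \cdot 4^{2} - 4 x^{2}}{Z} = \frac{36 - 16 - 64 - 4 x^{2}}{Z} = \frac{-44 - 4 x^{2}}{Z}$)
$P = \frac{1121}{2}$ ($P = \frac{4 \left(-11 - 15^{2}\right)}{8} \left(- \frac{19}{4}\right) = 4 \cdot \frac{1}{8} \left(-11 - 225\right) \left(- \frac{19}{4}\right) = 4 \cdot \frac{1}{8} \left(-236\right) \left(- \frac{19}{4}\right) = \left(-118\right) \left(- \frac{19}{4}\right) = \frac{1121}{2} \approx 560.5$)
$-23624 + P = -23624 + \frac{1121}{2} = - \frac{46127}{2}$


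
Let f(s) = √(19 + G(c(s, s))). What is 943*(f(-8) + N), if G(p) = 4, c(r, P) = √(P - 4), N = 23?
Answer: 21689 + 943*√23 ≈ 26211.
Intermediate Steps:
c(r, P) = √(-4 + P)
f(s) = √23 (f(s) = √(19 + 4) = √23)
943*(f(-8) + N) = 943*(√23 + 23) = 943*(23 + √23) = 21689 + 943*√23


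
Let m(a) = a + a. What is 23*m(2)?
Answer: 92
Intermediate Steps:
m(a) = 2*a
23*m(2) = 23*(2*2) = 23*4 = 92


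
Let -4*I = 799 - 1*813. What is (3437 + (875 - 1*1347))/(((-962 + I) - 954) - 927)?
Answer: -5930/5679 ≈ -1.0442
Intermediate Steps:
I = 7/2 (I = -(799 - 1*813)/4 = -(799 - 813)/4 = -¼*(-14) = 7/2 ≈ 3.5000)
(3437 + (875 - 1*1347))/(((-962 + I) - 954) - 927) = (3437 + (875 - 1*1347))/(((-962 + 7/2) - 954) - 927) = (3437 + (875 - 1347))/((-1917/2 - 954) - 927) = (3437 - 472)/(-3825/2 - 927) = 2965/(-5679/2) = 2965*(-2/5679) = -5930/5679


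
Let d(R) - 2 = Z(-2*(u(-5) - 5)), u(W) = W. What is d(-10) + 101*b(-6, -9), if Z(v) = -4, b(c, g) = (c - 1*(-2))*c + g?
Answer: 1513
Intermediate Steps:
b(c, g) = g + c*(2 + c) (b(c, g) = (c + 2)*c + g = (2 + c)*c + g = c*(2 + c) + g = g + c*(2 + c))
d(R) = -2 (d(R) = 2 - 4 = -2)
d(-10) + 101*b(-6, -9) = -2 + 101*(-9 + (-6)² + 2*(-6)) = -2 + 101*(-9 + 36 - 12) = -2 + 101*15 = -2 + 1515 = 1513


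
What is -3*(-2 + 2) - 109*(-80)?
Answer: 8720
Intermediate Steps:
-3*(-2 + 2) - 109*(-80) = -3*0 + 8720 = 0 + 8720 = 8720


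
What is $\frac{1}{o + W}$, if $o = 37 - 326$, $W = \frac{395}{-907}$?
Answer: $- \frac{907}{262518} \approx -0.003455$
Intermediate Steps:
$W = - \frac{395}{907}$ ($W = 395 \left(- \frac{1}{907}\right) = - \frac{395}{907} \approx -0.4355$)
$o = -289$ ($o = 37 - 326 = -289$)
$\frac{1}{o + W} = \frac{1}{-289 - \frac{395}{907}} = \frac{1}{- \frac{262518}{907}} = - \frac{907}{262518}$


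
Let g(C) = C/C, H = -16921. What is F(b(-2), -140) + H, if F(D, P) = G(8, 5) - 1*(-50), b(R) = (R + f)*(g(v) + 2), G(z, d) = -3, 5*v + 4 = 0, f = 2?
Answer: -16874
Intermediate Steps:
v = -4/5 (v = -4/5 + (1/5)*0 = -4/5 + 0 = -4/5 ≈ -0.80000)
g(C) = 1
b(R) = 6 + 3*R (b(R) = (R + 2)*(1 + 2) = (2 + R)*3 = 6 + 3*R)
F(D, P) = 47 (F(D, P) = -3 - 1*(-50) = -3 + 50 = 47)
F(b(-2), -140) + H = 47 - 16921 = -16874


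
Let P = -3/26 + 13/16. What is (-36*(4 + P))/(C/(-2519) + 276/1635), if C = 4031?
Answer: 4023838005/34062548 ≈ 118.13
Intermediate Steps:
P = 145/208 (P = -3*1/26 + 13*(1/16) = -3/26 + 13/16 = 145/208 ≈ 0.69711)
(-36*(4 + P))/(C/(-2519) + 276/1635) = (-36*(4 + 145/208))/(4031/(-2519) + 276/1635) = (-36*977/208)/(4031*(-1/2519) + 276*(1/1635)) = -8793/(52*(-4031/2519 + 92/545)) = -8793/(52*(-1965147/1372855)) = -8793/52*(-1372855/1965147) = 4023838005/34062548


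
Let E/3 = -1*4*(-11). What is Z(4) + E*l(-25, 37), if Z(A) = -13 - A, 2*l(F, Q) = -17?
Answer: -1139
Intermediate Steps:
l(F, Q) = -17/2 (l(F, Q) = (½)*(-17) = -17/2)
E = 132 (E = 3*(-1*4*(-11)) = 3*(-4*(-11)) = 3*44 = 132)
Z(4) + E*l(-25, 37) = (-13 - 1*4) + 132*(-17/2) = (-13 - 4) - 1122 = -17 - 1122 = -1139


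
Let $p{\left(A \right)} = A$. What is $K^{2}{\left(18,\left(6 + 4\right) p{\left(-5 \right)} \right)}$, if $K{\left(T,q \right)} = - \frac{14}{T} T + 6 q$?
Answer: $98596$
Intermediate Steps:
$K{\left(T,q \right)} = -14 + 6 q$
$K^{2}{\left(18,\left(6 + 4\right) p{\left(-5 \right)} \right)} = \left(-14 + 6 \left(6 + 4\right) \left(-5\right)\right)^{2} = \left(-14 + 6 \cdot 10 \left(-5\right)\right)^{2} = \left(-14 + 6 \left(-50\right)\right)^{2} = \left(-14 - 300\right)^{2} = \left(-314\right)^{2} = 98596$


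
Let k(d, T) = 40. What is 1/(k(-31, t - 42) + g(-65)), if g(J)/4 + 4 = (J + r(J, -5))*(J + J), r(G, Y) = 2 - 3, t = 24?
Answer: 1/34344 ≈ 2.9117e-5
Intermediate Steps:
r(G, Y) = -1
g(J) = -16 + 8*J*(-1 + J) (g(J) = -16 + 4*((J - 1)*(J + J)) = -16 + 4*((-1 + J)*(2*J)) = -16 + 4*(2*J*(-1 + J)) = -16 + 8*J*(-1 + J))
1/(k(-31, t - 42) + g(-65)) = 1/(40 + (-16 - 8*(-65) + 8*(-65)²)) = 1/(40 + (-16 + 520 + 8*4225)) = 1/(40 + (-16 + 520 + 33800)) = 1/(40 + 34304) = 1/34344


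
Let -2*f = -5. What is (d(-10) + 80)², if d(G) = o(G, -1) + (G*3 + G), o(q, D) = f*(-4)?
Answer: 900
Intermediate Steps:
f = 5/2 (f = -½*(-5) = 5/2 ≈ 2.5000)
o(q, D) = -10 (o(q, D) = (5/2)*(-4) = -10)
d(G) = -10 + 4*G (d(G) = -10 + (G*3 + G) = -10 + (3*G + G) = -10 + 4*G)
(d(-10) + 80)² = ((-10 + 4*(-10)) + 80)² = ((-10 - 40) + 80)² = (-50 + 80)² = 30² = 900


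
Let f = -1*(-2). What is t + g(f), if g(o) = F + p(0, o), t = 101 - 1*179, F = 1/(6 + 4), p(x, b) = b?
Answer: -759/10 ≈ -75.900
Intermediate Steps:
F = ⅒ (F = 1/10 = ⅒ ≈ 0.10000)
f = 2
t = -78 (t = 101 - 179 = -78)
g(o) = ⅒ + o
t + g(f) = -78 + (⅒ + 2) = -78 + 21/10 = -759/10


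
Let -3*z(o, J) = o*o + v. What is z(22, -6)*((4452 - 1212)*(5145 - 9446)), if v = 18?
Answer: 2331830160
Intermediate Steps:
z(o, J) = -6 - o**2/3 (z(o, J) = -(o*o + 18)/3 = -(o**2 + 18)/3 = -(18 + o**2)/3 = -6 - o**2/3)
z(22, -6)*((4452 - 1212)*(5145 - 9446)) = (-6 - 1/3*22**2)*((4452 - 1212)*(5145 - 9446)) = (-6 - 1/3*484)*(3240*(-4301)) = (-6 - 484/3)*(-13935240) = -502/3*(-13935240) = 2331830160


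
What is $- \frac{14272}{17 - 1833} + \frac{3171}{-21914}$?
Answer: $\frac{38374759}{4974478} \approx 7.7143$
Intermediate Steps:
$- \frac{14272}{17 - 1833} + \frac{3171}{-21914} = - \frac{14272}{17 - 1833} + 3171 \left(- \frac{1}{21914}\right) = - \frac{14272}{-1816} - \frac{3171}{21914} = \left(-14272\right) \left(- \frac{1}{1816}\right) - \frac{3171}{21914} = \frac{1784}{227} - \frac{3171}{21914} = \frac{38374759}{4974478}$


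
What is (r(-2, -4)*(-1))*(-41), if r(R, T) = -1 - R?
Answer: 41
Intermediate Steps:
(r(-2, -4)*(-1))*(-41) = ((-1 - 1*(-2))*(-1))*(-41) = ((-1 + 2)*(-1))*(-41) = (1*(-1))*(-41) = -1*(-41) = 41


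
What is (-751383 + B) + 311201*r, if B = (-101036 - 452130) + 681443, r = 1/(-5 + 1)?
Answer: -2803625/4 ≈ -7.0091e+5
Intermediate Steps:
r = -¼ (r = 1/(-4) = -¼ ≈ -0.25000)
B = 128277 (B = -553166 + 681443 = 128277)
(-751383 + B) + 311201*r = (-751383 + 128277) + 311201*(-¼) = -623106 - 311201/4 = -2803625/4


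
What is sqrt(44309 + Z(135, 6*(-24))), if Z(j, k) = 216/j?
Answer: 3*sqrt(123085)/5 ≈ 210.50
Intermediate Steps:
sqrt(44309 + Z(135, 6*(-24))) = sqrt(44309 + 216/135) = sqrt(44309 + 216*(1/135)) = sqrt(44309 + 8/5) = sqrt(221553/5) = 3*sqrt(123085)/5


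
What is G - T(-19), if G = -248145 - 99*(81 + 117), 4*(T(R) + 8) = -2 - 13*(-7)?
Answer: -1071045/4 ≈ -2.6776e+5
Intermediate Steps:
T(R) = 57/4 (T(R) = -8 + (-2 - 13*(-7))/4 = -8 + (-2 + 91)/4 = -8 + (¼)*89 = -8 + 89/4 = 57/4)
G = -267747 (G = -248145 - 99*198 = -248145 - 19602 = -267747)
G - T(-19) = -267747 - 1*57/4 = -267747 - 57/4 = -1071045/4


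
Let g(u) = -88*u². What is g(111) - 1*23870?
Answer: -1108118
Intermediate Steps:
g(111) - 1*23870 = -88*111² - 1*23870 = -88*12321 - 23870 = -1084248 - 23870 = -1108118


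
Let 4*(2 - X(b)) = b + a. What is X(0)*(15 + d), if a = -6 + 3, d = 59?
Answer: 407/2 ≈ 203.50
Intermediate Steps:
a = -3
X(b) = 11/4 - b/4 (X(b) = 2 - (b - 3)/4 = 2 - (-3 + b)/4 = 2 + (3/4 - b/4) = 11/4 - b/4)
X(0)*(15 + d) = (11/4 - 1/4*0)*(15 + 59) = (11/4 + 0)*74 = (11/4)*74 = 407/2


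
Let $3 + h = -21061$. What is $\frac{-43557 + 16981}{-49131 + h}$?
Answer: $\frac{26576}{70195} \approx 0.3786$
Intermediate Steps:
$h = -21064$ ($h = -3 - 21061 = -21064$)
$\frac{-43557 + 16981}{-49131 + h} = \frac{-43557 + 16981}{-49131 - 21064} = - \frac{26576}{-70195} = \left(-26576\right) \left(- \frac{1}{70195}\right) = \frac{26576}{70195}$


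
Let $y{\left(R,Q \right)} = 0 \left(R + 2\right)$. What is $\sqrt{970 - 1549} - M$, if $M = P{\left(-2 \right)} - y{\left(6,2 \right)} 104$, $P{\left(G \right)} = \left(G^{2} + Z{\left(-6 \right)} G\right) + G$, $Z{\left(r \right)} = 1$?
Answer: $i \sqrt{579} \approx 24.062 i$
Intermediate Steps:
$y{\left(R,Q \right)} = 0$ ($y{\left(R,Q \right)} = 0 \left(2 + R\right) = 0$)
$P{\left(G \right)} = G^{2} + 2 G$ ($P{\left(G \right)} = \left(G^{2} + 1 G\right) + G = \left(G^{2} + G\right) + G = \left(G + G^{2}\right) + G = G^{2} + 2 G$)
$M = 0$ ($M = - 2 \left(2 - 2\right) - 0 \cdot 104 = \left(-2\right) 0 - 0 = 0 + 0 = 0$)
$\sqrt{970 - 1549} - M = \sqrt{970 - 1549} - 0 = \sqrt{-579} + 0 = i \sqrt{579} + 0 = i \sqrt{579}$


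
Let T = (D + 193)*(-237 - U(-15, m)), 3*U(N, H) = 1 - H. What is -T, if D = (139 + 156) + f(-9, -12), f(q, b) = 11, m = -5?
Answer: 119261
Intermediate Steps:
U(N, H) = 1/3 - H/3 (U(N, H) = (1 - H)/3 = 1/3 - H/3)
D = 306 (D = (139 + 156) + 11 = 295 + 11 = 306)
T = -119261 (T = (306 + 193)*(-237 - (1/3 - 1/3*(-5))) = 499*(-237 - (1/3 + 5/3)) = 499*(-237 - 1*2) = 499*(-237 - 2) = 499*(-239) = -119261)
-T = -1*(-119261) = 119261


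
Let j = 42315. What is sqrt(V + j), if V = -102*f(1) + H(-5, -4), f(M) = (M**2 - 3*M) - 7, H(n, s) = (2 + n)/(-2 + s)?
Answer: sqrt(172934)/2 ≈ 207.93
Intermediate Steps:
H(n, s) = (2 + n)/(-2 + s)
f(M) = -7 + M**2 - 3*M
V = 1837/2 (V = -102*(-7 + 1**2 - 3*1) + (2 - 5)/(-2 - 4) = -102*(-7 + 1 - 3) - 3/(-6) = -102*(-9) - 1/6*(-3) = 918 + 1/2 = 1837/2 ≈ 918.50)
sqrt(V + j) = sqrt(1837/2 + 42315) = sqrt(86467/2) = sqrt(172934)/2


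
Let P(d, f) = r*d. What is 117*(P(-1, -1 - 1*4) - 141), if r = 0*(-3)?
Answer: -16497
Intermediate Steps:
r = 0
P(d, f) = 0 (P(d, f) = 0*d = 0)
117*(P(-1, -1 - 1*4) - 141) = 117*(0 - 141) = 117*(-141) = -16497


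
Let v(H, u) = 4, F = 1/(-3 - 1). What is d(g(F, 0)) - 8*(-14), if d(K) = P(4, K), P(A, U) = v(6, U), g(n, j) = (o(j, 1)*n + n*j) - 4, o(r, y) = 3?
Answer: 116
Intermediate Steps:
F = -1/4 (F = 1/(-4) = -1/4 ≈ -0.25000)
g(n, j) = -4 + 3*n + j*n (g(n, j) = (3*n + n*j) - 4 = (3*n + j*n) - 4 = -4 + 3*n + j*n)
P(A, U) = 4
d(K) = 4
d(g(F, 0)) - 8*(-14) = 4 - 8*(-14) = 4 + 112 = 116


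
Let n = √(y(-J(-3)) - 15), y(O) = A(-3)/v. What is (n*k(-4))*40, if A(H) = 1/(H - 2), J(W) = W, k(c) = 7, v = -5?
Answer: 56*I*√374 ≈ 1083.0*I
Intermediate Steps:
A(H) = 1/(-2 + H)
y(O) = 1/25 (y(O) = 1/(-2 - 3*(-5)) = -⅕/(-5) = -⅕*(-⅕) = 1/25)
n = I*√374/5 (n = √(1/25 - 15) = √(-374/25) = I*√374/5 ≈ 3.8678*I)
(n*k(-4))*40 = ((I*√374/5)*7)*40 = (7*I*√374/5)*40 = 56*I*√374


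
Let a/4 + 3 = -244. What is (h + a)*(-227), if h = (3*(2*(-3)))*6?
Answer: 248792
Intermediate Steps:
a = -988 (a = -12 + 4*(-244) = -12 - 976 = -988)
h = -108 (h = (3*(-6))*6 = -18*6 = -108)
(h + a)*(-227) = (-108 - 988)*(-227) = -1096*(-227) = 248792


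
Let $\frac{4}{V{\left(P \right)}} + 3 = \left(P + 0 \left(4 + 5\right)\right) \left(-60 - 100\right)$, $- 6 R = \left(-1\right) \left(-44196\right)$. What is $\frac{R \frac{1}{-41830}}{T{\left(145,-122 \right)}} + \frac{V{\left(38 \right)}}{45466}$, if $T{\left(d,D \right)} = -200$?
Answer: $- \frac{509311428037}{578445481537000} \approx -0.00088048$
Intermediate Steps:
$R = -7366$ ($R = - \frac{\left(-1\right) \left(-44196\right)}{6} = \left(- \frac{1}{6}\right) 44196 = -7366$)
$V{\left(P \right)} = \frac{4}{-3 - 160 P}$ ($V{\left(P \right)} = \frac{4}{-3 + \left(P + 0 \left(4 + 5\right)\right) \left(-60 - 100\right)} = \frac{4}{-3 + \left(P + 0 \cdot 9\right) \left(-160\right)} = \frac{4}{-3 + \left(P + 0\right) \left(-160\right)} = \frac{4}{-3 + P \left(-160\right)} = \frac{4}{-3 - 160 P}$)
$\frac{R \frac{1}{-41830}}{T{\left(145,-122 \right)}} + \frac{V{\left(38 \right)}}{45466} = \frac{\left(-7366\right) \frac{1}{-41830}}{-200} + \frac{\left(-4\right) \frac{1}{3 + 160 \cdot 38}}{45466} = \left(-7366\right) \left(- \frac{1}{41830}\right) \left(- \frac{1}{200}\right) + - \frac{4}{3 + 6080} \cdot \frac{1}{45466} = \frac{3683}{20915} \left(- \frac{1}{200}\right) + - \frac{4}{6083} \cdot \frac{1}{45466} = - \frac{3683}{4183000} + \left(-4\right) \frac{1}{6083} \cdot \frac{1}{45466} = - \frac{3683}{4183000} - \frac{2}{138284839} = - \frac{509311428037}{578445481537000}$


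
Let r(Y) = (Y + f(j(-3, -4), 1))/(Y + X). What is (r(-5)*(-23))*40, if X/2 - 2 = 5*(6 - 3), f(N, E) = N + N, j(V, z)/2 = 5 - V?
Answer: -24840/29 ≈ -856.55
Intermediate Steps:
j(V, z) = 10 - 2*V (j(V, z) = 2*(5 - V) = 10 - 2*V)
f(N, E) = 2*N
X = 34 (X = 4 + 2*(5*(6 - 3)) = 4 + 2*(5*3) = 4 + 2*15 = 4 + 30 = 34)
r(Y) = (32 + Y)/(34 + Y) (r(Y) = (Y + 2*(10 - 2*(-3)))/(Y + 34) = (Y + 2*(10 + 6))/(34 + Y) = (Y + 2*16)/(34 + Y) = (Y + 32)/(34 + Y) = (32 + Y)/(34 + Y))
(r(-5)*(-23))*40 = (((32 - 5)/(34 - 5))*(-23))*40 = ((27/29)*(-23))*40 = -621/29*40 = -24840/29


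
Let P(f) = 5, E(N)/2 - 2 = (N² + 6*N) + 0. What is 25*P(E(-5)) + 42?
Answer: 167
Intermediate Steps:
E(N) = 4 + 2*N² + 12*N (E(N) = 4 + 2*((N² + 6*N) + 0) = 4 + 2*(N² + 6*N) = 4 + (2*N² + 12*N) = 4 + 2*N² + 12*N)
25*P(E(-5)) + 42 = 25*5 + 42 = 125 + 42 = 167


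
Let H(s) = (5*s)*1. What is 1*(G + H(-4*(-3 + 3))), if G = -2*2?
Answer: -4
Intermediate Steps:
G = -4
H(s) = 5*s
1*(G + H(-4*(-3 + 3))) = 1*(-4 + 5*(-4*(-3 + 3))) = 1*(-4 + 5*(-4*0)) = 1*(-4 + 5*0) = 1*(-4 + 0) = 1*(-4) = -4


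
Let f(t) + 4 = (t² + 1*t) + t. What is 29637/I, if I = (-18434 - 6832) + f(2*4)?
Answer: -29637/25190 ≈ -1.1765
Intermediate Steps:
f(t) = -4 + t² + 2*t (f(t) = -4 + ((t² + 1*t) + t) = -4 + ((t² + t) + t) = -4 + ((t + t²) + t) = -4 + (t² + 2*t) = -4 + t² + 2*t)
I = -25190 (I = (-18434 - 6832) + (-4 + (2*4)² + 2*(2*4)) = -25266 + (-4 + 8² + 2*8) = -25266 + (-4 + 64 + 16) = -25266 + 76 = -25190)
29637/I = 29637/(-25190) = 29637*(-1/25190) = -29637/25190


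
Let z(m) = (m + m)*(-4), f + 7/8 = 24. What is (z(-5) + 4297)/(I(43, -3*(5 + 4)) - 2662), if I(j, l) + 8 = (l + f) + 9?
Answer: -34696/21319 ≈ -1.6275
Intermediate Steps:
f = 185/8 (f = -7/8 + 24 = 185/8 ≈ 23.125)
I(j, l) = 193/8 + l (I(j, l) = -8 + ((l + 185/8) + 9) = -8 + ((185/8 + l) + 9) = -8 + (257/8 + l) = 193/8 + l)
z(m) = -8*m (z(m) = (2*m)*(-4) = -8*m)
(z(-5) + 4297)/(I(43, -3*(5 + 4)) - 2662) = (-8*(-5) + 4297)/((193/8 - 3*(5 + 4)) - 2662) = (40 + 4297)/((193/8 - 3*9) - 2662) = 4337/((193/8 - 27) - 2662) = 4337/(-23/8 - 2662) = 4337/(-21319/8) = 4337*(-8/21319) = -34696/21319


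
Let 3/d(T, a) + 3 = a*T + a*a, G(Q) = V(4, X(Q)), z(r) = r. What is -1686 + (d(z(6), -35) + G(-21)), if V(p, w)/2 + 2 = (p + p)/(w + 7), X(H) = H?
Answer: -11980035/7084 ≈ -1691.1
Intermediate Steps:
V(p, w) = -4 + 4*p/(7 + w) (V(p, w) = -4 + 2*((p + p)/(w + 7)) = -4 + 2*((2*p)/(7 + w)) = -4 + 2*(2*p/(7 + w)) = -4 + 4*p/(7 + w))
G(Q) = 4*(-3 - Q)/(7 + Q) (G(Q) = 4*(-7 + 4 - Q)/(7 + Q) = 4*(-3 - Q)/(7 + Q))
d(T, a) = 3/(-3 + a**2 + T*a) (d(T, a) = 3/(-3 + (a*T + a*a)) = 3/(-3 + (T*a + a**2)) = 3/(-3 + (a**2 + T*a)) = 3/(-3 + a**2 + T*a))
-1686 + (d(z(6), -35) + G(-21)) = -1686 + (3/(-3 + (-35)**2 + 6*(-35)) + 4*(-3 - 1*(-21))/(7 - 21)) = -1686 + (3/(-3 + 1225 - 210) + 4*(-3 + 21)/(-14)) = -1686 + (3/1012 + 4*(-1/14)*18) = -1686 + (3*(1/1012) - 36/7) = -1686 + (3/1012 - 36/7) = -1686 - 36411/7084 = -11980035/7084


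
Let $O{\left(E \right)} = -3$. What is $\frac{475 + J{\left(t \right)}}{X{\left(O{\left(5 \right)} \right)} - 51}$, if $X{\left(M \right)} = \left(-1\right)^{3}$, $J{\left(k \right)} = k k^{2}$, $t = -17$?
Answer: $\frac{2219}{26} \approx 85.346$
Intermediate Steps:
$J{\left(k \right)} = k^{3}$
$X{\left(M \right)} = -1$
$\frac{475 + J{\left(t \right)}}{X{\left(O{\left(5 \right)} \right)} - 51} = \frac{475 + \left(-17\right)^{3}}{-1 - 51} = \frac{475 - 4913}{-52} = \left(-4438\right) \left(- \frac{1}{52}\right) = \frac{2219}{26}$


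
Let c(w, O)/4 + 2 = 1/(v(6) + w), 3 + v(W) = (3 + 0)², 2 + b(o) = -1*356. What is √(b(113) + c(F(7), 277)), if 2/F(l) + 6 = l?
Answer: I*√1462/2 ≈ 19.118*I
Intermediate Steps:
b(o) = -358 (b(o) = -2 - 1*356 = -2 - 356 = -358)
F(l) = 2/(-6 + l)
v(W) = 6 (v(W) = -3 + (3 + 0)² = -3 + 3² = -3 + 9 = 6)
c(w, O) = -8 + 4/(6 + w)
√(b(113) + c(F(7), 277)) = √(-358 + 4*(-11 - 4/(-6 + 7))/(6 + 2/(-6 + 7))) = √(-358 + 4*(-11 - 4/1)/(6 + 2/1)) = √(-358 + 4*(-11 - 4)/(6 + 2*1)) = √(-358 + 4*(-11 - 2*2)/(6 + 2)) = √(-358 + 4*(-11 - 4)/8) = √(-358 + 4*(⅛)*(-15)) = √(-358 - 15/2) = √(-731/2) = I*√1462/2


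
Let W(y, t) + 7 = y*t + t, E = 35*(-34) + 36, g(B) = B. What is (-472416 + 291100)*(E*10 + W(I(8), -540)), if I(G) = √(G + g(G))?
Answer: 2583209052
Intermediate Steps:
I(G) = √2*√G (I(G) = √(G + G) = √(2*G) = √2*√G)
E = -1154 (E = -1190 + 36 = -1154)
W(y, t) = -7 + t + t*y (W(y, t) = -7 + (y*t + t) = -7 + (t*y + t) = -7 + (t + t*y) = -7 + t + t*y)
(-472416 + 291100)*(E*10 + W(I(8), -540)) = (-472416 + 291100)*(-1154*10 + (-7 - 540 - 540*√2*√8)) = -181316*(-11540 + (-7 - 540 - 540*√2*2*√2)) = -181316*(-11540 + (-7 - 540 - 540*4)) = -181316*(-11540 + (-7 - 540 - 2160)) = -181316*(-11540 - 2707) = -181316*(-14247) = 2583209052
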